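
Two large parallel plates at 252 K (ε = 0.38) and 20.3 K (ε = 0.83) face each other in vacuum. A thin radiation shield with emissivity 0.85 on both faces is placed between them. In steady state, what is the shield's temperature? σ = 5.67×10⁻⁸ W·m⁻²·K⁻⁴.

In steady state the net flux on the hot side equals that on the cold side.
σ(T₁⁴−T_s⁴)/D₁ = σ(T_s⁴−T₂⁴)/D₂, with D₁ = 1/ε₁+1/ε_s−1 = 2.808, D₂ = 1/ε_s+1/ε₂−1 = 1.381.
Solve for T_s⁴: T_s⁴ = (D₂·T₁⁴ + D₁·T₂⁴)/(D₁+D₂) = 1.330×10⁹ K⁴.

T_s ≈ 191 K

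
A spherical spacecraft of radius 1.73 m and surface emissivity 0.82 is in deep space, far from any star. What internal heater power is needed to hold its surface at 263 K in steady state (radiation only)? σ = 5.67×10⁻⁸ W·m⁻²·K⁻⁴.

P ≈ 8370 W

P = εσ·4πr²·T⁴.
4πr² = 37.61 m²; T⁴ = 4.784×10⁹ K⁴.
P = 0.82·5.67×10⁻⁸·37.61·4.784×10⁹.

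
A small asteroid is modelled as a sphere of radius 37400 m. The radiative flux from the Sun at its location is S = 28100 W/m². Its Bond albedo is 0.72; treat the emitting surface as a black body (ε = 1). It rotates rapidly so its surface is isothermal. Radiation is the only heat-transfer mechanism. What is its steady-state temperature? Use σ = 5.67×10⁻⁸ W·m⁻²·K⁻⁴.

At equilibrium, absorbed power = emitted power.
Absorbing cross-section = πr² = 4.394×10⁹ m²; emitting surface = 4πr² = 1.758×10¹⁰ m² (ratio 4).
(1−a)S·A_cross = εσ·A_surf·T⁴  ⇒  T⁴ = (1−a)S/(4σ).
T⁴ = 0.280·28100/(4·5.67×10⁻⁸) = 3.469×10¹⁰ K⁴.
T = (3.469×10¹⁰)^(1/4).

T ≈ 432 K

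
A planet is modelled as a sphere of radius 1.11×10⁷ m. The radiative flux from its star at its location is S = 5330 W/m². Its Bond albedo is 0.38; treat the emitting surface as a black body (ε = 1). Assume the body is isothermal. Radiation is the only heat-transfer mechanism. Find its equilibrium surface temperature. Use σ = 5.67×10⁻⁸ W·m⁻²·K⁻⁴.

T ≈ 347 K

At equilibrium, absorbed power = emitted power.
Absorbing cross-section = πr² = 3.871×10¹⁴ m²; emitting surface = 4πr² = 1.548×10¹⁵ m² (ratio 4).
(1−a)S·A_cross = εσ·A_surf·T⁴  ⇒  T⁴ = (1−a)S/(4σ).
T⁴ = 0.620·5330/(4·5.67×10⁻⁸) = 1.457×10¹⁰ K⁴.
T = (1.457×10¹⁰)^(1/4).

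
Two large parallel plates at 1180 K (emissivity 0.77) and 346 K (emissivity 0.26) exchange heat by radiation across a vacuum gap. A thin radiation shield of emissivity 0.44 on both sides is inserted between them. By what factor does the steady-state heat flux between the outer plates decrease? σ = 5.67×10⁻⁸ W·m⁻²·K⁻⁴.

factor ≈ 1.86

Without shield: q₀ = σΔ(T⁴)/(1/ε₁+1/ε₂−1) with denominator 4.145.
With shield the two gaps are in series; the resistances add: (1/ε₁+1/ε_s−1)+(1/ε_s+1/ε₂−1) = 2.571+5.119 = 7.690.
Heat-flux ratio q₀/q = 7.690/4.145.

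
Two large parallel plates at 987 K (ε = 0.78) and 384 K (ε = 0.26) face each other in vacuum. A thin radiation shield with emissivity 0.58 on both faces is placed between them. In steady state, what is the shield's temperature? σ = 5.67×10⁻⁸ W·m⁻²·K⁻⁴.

T_s ≈ 903 K

In steady state the net flux on the hot side equals that on the cold side.
σ(T₁⁴−T_s⁴)/D₁ = σ(T_s⁴−T₂⁴)/D₂, with D₁ = 1/ε₁+1/ε_s−1 = 2.006, D₂ = 1/ε_s+1/ε₂−1 = 4.570.
Solve for T_s⁴: T_s⁴ = (D₂·T₁⁴ + D₁·T₂⁴)/(D₁+D₂) = 6.661×10¹¹ K⁴.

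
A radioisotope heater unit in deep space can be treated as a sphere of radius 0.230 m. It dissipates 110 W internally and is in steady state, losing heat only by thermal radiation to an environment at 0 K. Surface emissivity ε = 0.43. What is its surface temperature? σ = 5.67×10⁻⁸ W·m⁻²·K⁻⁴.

T ≈ 287 K

Steady state: internal power = radiated power, P = εσA T⁴.
Radiating area A = 4πr² = 0.6648 m².
T⁴ = P/(εσA) = 110/(0.43·5.67×10⁻⁸·0.6648) = 6.787×10⁹ K⁴.
T = (6.787×10⁹)^(1/4).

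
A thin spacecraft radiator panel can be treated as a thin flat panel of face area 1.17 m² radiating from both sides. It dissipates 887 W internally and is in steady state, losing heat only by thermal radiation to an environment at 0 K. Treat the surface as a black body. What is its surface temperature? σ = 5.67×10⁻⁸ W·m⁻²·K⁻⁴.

T ≈ 286 K

Steady state: internal power = radiated power, P = εσA T⁴.
Radiating area A = 2·1.17 = 2.340 m².
T⁴ = P/(εσA) = 887/(1.0·5.67×10⁻⁸·2.340) = 6.685×10⁹ K⁴.
T = (6.685×10⁹)^(1/4).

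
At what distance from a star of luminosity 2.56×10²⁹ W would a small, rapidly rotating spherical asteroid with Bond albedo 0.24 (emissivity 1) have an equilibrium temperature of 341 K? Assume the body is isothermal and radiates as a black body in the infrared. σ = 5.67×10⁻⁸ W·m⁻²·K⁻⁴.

d ≈ 2.25×10¹² m

For an isothermal black-emitting sphere, (1−a)S·πr² = σ·4πr²·T⁴ ⇒ S = 4σT⁴/(1−a).
S = 4·5.67×10⁻⁸·(341)⁴/0.760 = 4035 W/m².
Flux falls as S = L/(4πd²), so d = √(L/(4πS)) = √(2.56×10²⁹/(4π·4035)).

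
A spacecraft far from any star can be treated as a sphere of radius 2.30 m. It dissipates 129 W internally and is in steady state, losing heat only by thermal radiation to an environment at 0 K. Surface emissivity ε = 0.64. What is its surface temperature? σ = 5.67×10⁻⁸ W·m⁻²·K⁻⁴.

T ≈ 85.5 K

Steady state: internal power = radiated power, P = εσA T⁴.
Radiating area A = 4πr² = 66.48 m².
T⁴ = P/(εσA) = 129/(0.64·5.67×10⁻⁸·66.48) = 5.348×10⁷ K⁴.
T = (5.348×10⁷)^(1/4).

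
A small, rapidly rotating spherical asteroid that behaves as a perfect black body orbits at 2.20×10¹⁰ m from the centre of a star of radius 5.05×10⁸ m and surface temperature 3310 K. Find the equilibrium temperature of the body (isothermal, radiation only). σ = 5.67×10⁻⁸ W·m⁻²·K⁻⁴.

T ≈ 355 K

The star's surface emits σT_*⁴; at distance d the flux is S = σT_*⁴(R_*/d)².
S = 5.67×10⁻⁸·(3310)⁴·(5.05×10⁸/2.20×10¹⁰)² = 3586 W/m².
For an isothermal sphere T⁴ = (1−a)S/(4σ) = 1.581×10¹⁰ K⁴.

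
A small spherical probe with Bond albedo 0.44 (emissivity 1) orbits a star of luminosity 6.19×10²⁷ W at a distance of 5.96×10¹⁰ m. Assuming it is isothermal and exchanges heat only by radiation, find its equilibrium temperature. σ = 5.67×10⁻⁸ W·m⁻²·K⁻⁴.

First find the stellar flux at distance d: S = L/(4πd²) = 6.19×10²⁷/(4π·(5.96×10¹⁰)²) = 1.387×10⁵ W/m².
For an isothermal sphere, absorbed (1−a)S·πr² = emitted σ·4πr²·T⁴, so T⁴ = (1−a)S/(4σ).
T⁴ = 0.560·1.387×10⁵/(4·5.67×10⁻⁸) = 3.424×10¹¹ K⁴.

T ≈ 765 K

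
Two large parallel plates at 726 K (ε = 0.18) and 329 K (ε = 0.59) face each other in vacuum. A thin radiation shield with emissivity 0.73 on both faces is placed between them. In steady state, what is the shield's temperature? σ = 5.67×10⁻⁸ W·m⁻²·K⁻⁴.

In steady state the net flux on the hot side equals that on the cold side.
σ(T₁⁴−T_s⁴)/D₁ = σ(T_s⁴−T₂⁴)/D₂, with D₁ = 1/ε₁+1/ε_s−1 = 5.925, D₂ = 1/ε_s+1/ε₂−1 = 2.065.
Solve for T_s⁴: T_s⁴ = (D₂·T₁⁴ + D₁·T₂⁴)/(D₁+D₂) = 8.048×10¹⁰ K⁴.

T_s ≈ 533 K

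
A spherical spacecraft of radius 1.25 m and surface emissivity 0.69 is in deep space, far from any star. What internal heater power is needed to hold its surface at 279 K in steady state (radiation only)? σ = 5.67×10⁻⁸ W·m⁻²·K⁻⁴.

P ≈ 4650 W

P = εσ·4πr²·T⁴.
4πr² = 19.63 m²; T⁴ = 6.059×10⁹ K⁴.
P = 0.69·5.67×10⁻⁸·19.63·6.059×10⁹.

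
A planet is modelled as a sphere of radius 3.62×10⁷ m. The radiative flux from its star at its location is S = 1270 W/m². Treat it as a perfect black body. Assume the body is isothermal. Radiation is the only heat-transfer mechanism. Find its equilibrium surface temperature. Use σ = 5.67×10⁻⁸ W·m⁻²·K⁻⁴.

T ≈ 274 K

At equilibrium, absorbed power = emitted power.
Absorbing cross-section = πr² = 4.117×10¹⁵ m²; emitting surface = 4πr² = 1.647×10¹⁶ m² (ratio 4).
S·A_cross = εσ·A_surf·T⁴  ⇒  T⁴ = S/(4σ).
T⁴ = 1.00·1270/(4·5.67×10⁻⁸) = 5.600×10⁹ K⁴.
T = (5.600×10⁹)^(1/4).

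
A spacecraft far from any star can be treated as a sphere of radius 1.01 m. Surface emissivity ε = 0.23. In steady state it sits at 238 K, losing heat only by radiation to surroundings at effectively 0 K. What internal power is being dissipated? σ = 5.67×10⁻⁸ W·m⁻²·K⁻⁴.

Steady state: P = εσA T⁴.
A = 4πr² = 12.82 m²; T⁴ = (238)⁴ = 3.209×10⁹ K⁴.
P = 0.23 × 5.67×10⁻⁸ × 12.82 × 3.209×10⁹.

P ≈ 536 W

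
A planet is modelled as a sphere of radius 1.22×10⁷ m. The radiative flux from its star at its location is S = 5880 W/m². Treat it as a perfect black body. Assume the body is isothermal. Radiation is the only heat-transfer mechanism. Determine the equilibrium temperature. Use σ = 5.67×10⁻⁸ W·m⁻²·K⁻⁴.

At equilibrium, absorbed power = emitted power.
Absorbing cross-section = πr² = 4.676×10¹⁴ m²; emitting surface = 4πr² = 1.870×10¹⁵ m² (ratio 4).
S·A_cross = εσ·A_surf·T⁴  ⇒  T⁴ = S/(4σ).
T⁴ = 1.00·5880/(4·5.67×10⁻⁸) = 2.593×10¹⁰ K⁴.
T = (2.593×10¹⁰)^(1/4).

T ≈ 401 K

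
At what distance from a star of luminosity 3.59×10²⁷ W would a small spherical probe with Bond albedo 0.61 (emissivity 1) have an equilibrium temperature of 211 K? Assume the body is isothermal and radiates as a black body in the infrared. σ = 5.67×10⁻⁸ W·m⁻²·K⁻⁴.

For an isothermal black-emitting sphere, (1−a)S·πr² = σ·4πr²·T⁴ ⇒ S = 4σT⁴/(1−a).
S = 4·5.67×10⁻⁸·(211)⁴/0.390 = 1153 W/m².
Flux falls as S = L/(4πd²), so d = √(L/(4πS)) = √(3.59×10²⁷/(4π·1153)).

d ≈ 4.98×10¹¹ m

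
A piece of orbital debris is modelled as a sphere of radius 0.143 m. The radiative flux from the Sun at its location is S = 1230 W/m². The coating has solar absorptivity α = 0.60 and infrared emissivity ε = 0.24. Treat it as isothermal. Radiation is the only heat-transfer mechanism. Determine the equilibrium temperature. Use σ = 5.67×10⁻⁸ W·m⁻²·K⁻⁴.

At equilibrium, absorbed power = emitted power.
Absorbing cross-section = πr² = 0.06424 m²; emitting surface = 4πr² = 0.2570 m² (ratio 4).
αS·A_cross = εσ·A_surf·T⁴  ⇒  T⁴ = αS/(ε·4σ).
T⁴ = 0.600·1230/(0.24·4·5.67×10⁻⁸) = 1.356×10¹⁰ K⁴.
T = (1.356×10¹⁰)^(1/4).

T ≈ 341 K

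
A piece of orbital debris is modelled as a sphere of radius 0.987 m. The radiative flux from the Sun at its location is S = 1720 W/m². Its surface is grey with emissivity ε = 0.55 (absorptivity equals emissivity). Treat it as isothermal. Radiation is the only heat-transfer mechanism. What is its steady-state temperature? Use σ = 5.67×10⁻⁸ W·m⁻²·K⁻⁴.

At equilibrium, absorbed power = emitted power.
Absorbing cross-section = πr² = 3.060 m²; emitting surface = 4πr² = 12.24 m² (ratio 4).
εS·A_cross = εσ·A_surf·T⁴  ⇒  T⁴ = S/(4σ)   (ε cancels).
T⁴ = 1720/(4·5.67×10⁻⁸) = 7.584×10⁹ K⁴.
T = (7.584×10⁹)^(1/4).

T ≈ 295 K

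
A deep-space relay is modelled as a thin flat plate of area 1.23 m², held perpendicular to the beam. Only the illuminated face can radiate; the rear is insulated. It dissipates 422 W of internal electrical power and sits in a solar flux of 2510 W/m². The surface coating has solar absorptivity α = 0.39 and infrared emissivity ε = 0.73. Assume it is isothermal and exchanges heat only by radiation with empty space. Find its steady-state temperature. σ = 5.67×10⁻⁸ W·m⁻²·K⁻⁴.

At steady state, absorbed solar power + internal power = radiated power.
Absorbed: α·S·A_cross = 0.39·2510·1.230 = 1204 W (cross-section A).
Total input = 1204 + 422 = 1626 W.
Radiated: εσ·A_surf·T⁴ with A_surf = A = 1.230 m².
T⁴ = 1626/(0.73·5.67×10⁻⁸·1.230) = 3.194×10¹⁰ K⁴.

T ≈ 423 K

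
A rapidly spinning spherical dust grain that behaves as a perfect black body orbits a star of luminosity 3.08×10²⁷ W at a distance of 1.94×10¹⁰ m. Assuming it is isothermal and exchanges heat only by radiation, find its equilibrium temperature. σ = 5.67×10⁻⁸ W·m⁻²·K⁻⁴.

First find the stellar flux at distance d: S = L/(4πd²) = 3.08×10²⁷/(4π·(1.94×10¹⁰)²) = 6.512×10⁵ W/m².
For an isothermal sphere, absorbed (1−a)S·πr² = emitted σ·4πr²·T⁴, so T⁴ = (1−a)S/(4σ).
T⁴ = 1.00·6.512×10⁵/(4·5.67×10⁻⁸) = 2.871×10¹² K⁴.

T ≈ 1300 K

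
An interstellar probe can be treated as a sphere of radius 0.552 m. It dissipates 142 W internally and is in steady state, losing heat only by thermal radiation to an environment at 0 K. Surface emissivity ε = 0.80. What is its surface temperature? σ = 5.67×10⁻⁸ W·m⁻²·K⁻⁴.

Steady state: internal power = radiated power, P = εσA T⁴.
Radiating area A = 4πr² = 3.829 m².
T⁴ = P/(εσA) = 142/(0.80·5.67×10⁻⁸·3.829) = 8.176×10⁸ K⁴.
T = (8.176×10⁸)^(1/4).

T ≈ 169 K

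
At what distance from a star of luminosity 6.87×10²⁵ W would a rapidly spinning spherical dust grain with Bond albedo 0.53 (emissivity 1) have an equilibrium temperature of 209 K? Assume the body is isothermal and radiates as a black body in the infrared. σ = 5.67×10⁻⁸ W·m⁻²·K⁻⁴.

For an isothermal black-emitting sphere, (1−a)S·πr² = σ·4πr²·T⁴ ⇒ S = 4σT⁴/(1−a).
S = 4·5.67×10⁻⁸·(209)⁴/0.470 = 920.7 W/m².
Flux falls as S = L/(4πd²), so d = √(L/(4πS)) = √(6.87×10²⁵/(4π·920.7)).

d ≈ 7.71×10¹⁰ m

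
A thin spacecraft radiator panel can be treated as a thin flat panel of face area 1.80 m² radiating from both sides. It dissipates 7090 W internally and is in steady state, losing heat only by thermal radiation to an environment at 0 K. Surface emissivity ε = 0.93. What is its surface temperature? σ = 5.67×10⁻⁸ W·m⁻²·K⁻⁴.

T ≈ 440 K

Steady state: internal power = radiated power, P = εσA T⁴.
Radiating area A = 2·1.80 = 3.600 m².
T⁴ = P/(εσA) = 7090/(0.93·5.67×10⁻⁸·3.600) = 3.735×10¹⁰ K⁴.
T = (3.735×10¹⁰)^(1/4).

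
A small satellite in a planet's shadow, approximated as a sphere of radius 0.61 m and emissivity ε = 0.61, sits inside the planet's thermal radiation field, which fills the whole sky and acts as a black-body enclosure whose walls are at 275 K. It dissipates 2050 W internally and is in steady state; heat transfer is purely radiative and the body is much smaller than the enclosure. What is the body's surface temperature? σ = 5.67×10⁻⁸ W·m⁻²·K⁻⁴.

For a small grey body in a large enclosure, net radiated power = εσA(T⁴ − T_w⁴).
Steady state: P = εσA(T⁴ − T_w⁴) with A = 4πr² = 4.676 m².
T⁴ = P/(εσA) + T_w⁴ = 2050/(0.61·5.67×10⁻⁸·4.676) + (275)⁴
    = 1.268×10¹⁰ + 5.719×10⁹ = 1.839×10¹⁰ K⁴.

T ≈ 368 K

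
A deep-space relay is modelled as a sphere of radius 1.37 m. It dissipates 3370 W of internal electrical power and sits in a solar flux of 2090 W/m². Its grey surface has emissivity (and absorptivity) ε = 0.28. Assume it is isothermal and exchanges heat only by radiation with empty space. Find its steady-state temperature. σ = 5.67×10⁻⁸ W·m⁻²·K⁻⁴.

At steady state, absorbed solar power + internal power = radiated power.
Absorbed: α·S·A_cross = 0.28·2090·5.896 = 3451 W (cross-section πr²).
Total input = 3451 + 3370 = 6821 W.
Radiated: εσ·A_surf·T⁴ with A_surf = 4πr² = 23.59 m².
T⁴ = 6821/(0.28·5.67×10⁻⁸·23.59) = 1.822×10¹⁰ K⁴.

T ≈ 367 K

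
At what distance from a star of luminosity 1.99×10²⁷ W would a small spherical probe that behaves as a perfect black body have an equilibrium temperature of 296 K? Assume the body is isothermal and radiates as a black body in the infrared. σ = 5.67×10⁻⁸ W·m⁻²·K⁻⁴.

d ≈ 3.02×10¹¹ m

For an isothermal black-emitting sphere, (1−a)S·πr² = σ·4πr²·T⁴ ⇒ S = 4σT⁴/(1−a).
S = 4·5.67×10⁻⁸·(296)⁴/1.00 = 1741 W/m².
Flux falls as S = L/(4πd²), so d = √(L/(4πS)) = √(1.99×10²⁷/(4π·1741)).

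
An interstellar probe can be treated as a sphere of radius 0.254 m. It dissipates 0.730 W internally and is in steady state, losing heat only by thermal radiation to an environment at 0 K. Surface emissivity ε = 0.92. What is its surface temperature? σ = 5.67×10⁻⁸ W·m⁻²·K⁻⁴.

T ≈ 64.5 K

Steady state: internal power = radiated power, P = εσA T⁴.
Radiating area A = 4πr² = 0.8107 m².
T⁴ = P/(εσA) = 0.730/(0.92·5.67×10⁻⁸·0.8107) = 1.726×10⁷ K⁴.
T = (1.726×10⁷)^(1/4).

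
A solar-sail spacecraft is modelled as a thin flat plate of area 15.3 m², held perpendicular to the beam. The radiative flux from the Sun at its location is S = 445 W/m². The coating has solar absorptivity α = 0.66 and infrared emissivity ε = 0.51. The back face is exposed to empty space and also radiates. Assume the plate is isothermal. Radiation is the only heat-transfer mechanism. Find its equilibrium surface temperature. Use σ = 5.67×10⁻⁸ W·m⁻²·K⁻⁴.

T ≈ 267 K

At equilibrium, absorbed power = emitted power.
Absorbing cross-section = A = 15.30 m²; emitting surface = 2A = 30.60 m² (ratio 2).
αS·A_cross = εσ·A_surf·T⁴  ⇒  T⁴ = αS/(ε·2σ).
T⁴ = 0.660·445/(0.51·2·5.67×10⁻⁸) = 5.078×10⁹ K⁴.
T = (5.078×10⁹)^(1/4).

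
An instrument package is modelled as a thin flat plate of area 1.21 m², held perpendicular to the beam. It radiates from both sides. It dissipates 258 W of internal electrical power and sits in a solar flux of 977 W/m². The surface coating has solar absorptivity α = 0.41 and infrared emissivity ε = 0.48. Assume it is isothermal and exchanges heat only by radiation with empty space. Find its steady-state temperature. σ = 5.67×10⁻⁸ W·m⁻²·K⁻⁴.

T ≈ 326 K

At steady state, absorbed solar power + internal power = radiated power.
Absorbed: α·S·A_cross = 0.41·977·1.210 = 484.7 W (cross-section A).
Total input = 484.7 + 258 = 742.7 W.
Radiated: εσ·A_surf·T⁴ with A_surf = 2A = 2.420 m².
T⁴ = 742.7/(0.48·5.67×10⁻⁸·2.420) = 1.128×10¹⁰ K⁴.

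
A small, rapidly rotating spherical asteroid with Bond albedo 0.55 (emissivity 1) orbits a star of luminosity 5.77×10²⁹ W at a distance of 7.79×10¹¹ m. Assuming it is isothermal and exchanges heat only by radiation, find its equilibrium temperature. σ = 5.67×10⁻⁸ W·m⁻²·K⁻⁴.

First find the stellar flux at distance d: S = L/(4πd²) = 5.77×10²⁹/(4π·(7.79×10¹¹)²) = 75660 W/m².
For an isothermal sphere, absorbed (1−a)S·πr² = emitted σ·4πr²·T⁴, so T⁴ = (1−a)S/(4σ).
T⁴ = 0.450·75660/(4·5.67×10⁻⁸) = 1.501×10¹¹ K⁴.

T ≈ 622 K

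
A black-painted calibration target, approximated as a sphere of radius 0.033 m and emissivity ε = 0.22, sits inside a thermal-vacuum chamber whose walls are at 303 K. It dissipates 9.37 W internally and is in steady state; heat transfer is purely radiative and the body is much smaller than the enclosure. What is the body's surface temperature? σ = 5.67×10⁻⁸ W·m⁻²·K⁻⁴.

T ≈ 502 K

For a small grey body in a large enclosure, net radiated power = εσA(T⁴ − T_w⁴).
Steady state: P = εσA(T⁴ − T_w⁴) with A = 4πr² = 0.01368 m².
T⁴ = P/(εσA) + T_w⁴ = 9.37/(0.22·5.67×10⁻⁸·0.01368) + (303)⁴
    = 5.489×10¹⁰ + 8.429×10⁹ = 6.332×10¹⁰ K⁴.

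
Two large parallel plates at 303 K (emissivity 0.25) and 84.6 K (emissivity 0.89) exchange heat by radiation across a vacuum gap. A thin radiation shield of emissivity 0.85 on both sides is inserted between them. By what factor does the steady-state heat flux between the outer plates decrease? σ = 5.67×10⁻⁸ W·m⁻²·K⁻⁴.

factor ≈ 1.33

Without shield: q₀ = σΔ(T⁴)/(1/ε₁+1/ε₂−1) with denominator 4.124.
With shield the two gaps are in series; the resistances add: (1/ε₁+1/ε_s−1)+(1/ε_s+1/ε₂−1) = 4.176+1.300 = 5.477.
Heat-flux ratio q₀/q = 5.477/4.124.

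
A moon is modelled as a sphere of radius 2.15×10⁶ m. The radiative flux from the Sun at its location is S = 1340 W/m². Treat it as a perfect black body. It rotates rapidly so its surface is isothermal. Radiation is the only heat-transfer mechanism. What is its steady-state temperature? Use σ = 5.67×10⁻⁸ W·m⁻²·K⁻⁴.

At equilibrium, absorbed power = emitted power.
Absorbing cross-section = πr² = 1.452×10¹³ m²; emitting surface = 4πr² = 5.809×10¹³ m² (ratio 4).
S·A_cross = εσ·A_surf·T⁴  ⇒  T⁴ = S/(4σ).
T⁴ = 1.00·1340/(4·5.67×10⁻⁸) = 5.908×10⁹ K⁴.
T = (5.908×10⁹)^(1/4).

T ≈ 277 K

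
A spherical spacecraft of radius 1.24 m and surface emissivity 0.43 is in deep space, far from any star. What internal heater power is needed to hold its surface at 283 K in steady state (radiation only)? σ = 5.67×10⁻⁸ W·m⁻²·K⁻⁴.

P ≈ 3020 W

P = εσ·4πr²·T⁴.
4πr² = 19.32 m²; T⁴ = 6.414×10⁹ K⁴.
P = 0.43·5.67×10⁻⁸·19.32·6.414×10⁹.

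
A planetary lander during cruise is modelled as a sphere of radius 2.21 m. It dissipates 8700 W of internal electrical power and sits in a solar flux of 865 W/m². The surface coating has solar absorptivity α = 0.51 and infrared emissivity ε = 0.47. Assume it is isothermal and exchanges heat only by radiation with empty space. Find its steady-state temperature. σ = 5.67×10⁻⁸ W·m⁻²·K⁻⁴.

T ≈ 312 K

At steady state, absorbed solar power + internal power = radiated power.
Absorbed: α·S·A_cross = 0.51·865·15.34 = 6769 W (cross-section πr²).
Total input = 6769 + 8700 = 15470 W.
Radiated: εσ·A_surf·T⁴ with A_surf = 4πr² = 61.38 m².
T⁴ = 15470/(0.47·5.67×10⁻⁸·61.38) = 9.458×10⁹ K⁴.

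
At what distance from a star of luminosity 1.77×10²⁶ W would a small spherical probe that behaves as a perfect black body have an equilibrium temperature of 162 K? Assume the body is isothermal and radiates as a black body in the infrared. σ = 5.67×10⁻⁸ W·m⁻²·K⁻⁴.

For an isothermal black-emitting sphere, (1−a)S·πr² = σ·4πr²·T⁴ ⇒ S = 4σT⁴/(1−a).
S = 4·5.67×10⁻⁸·(162)⁴/1.00 = 156.2 W/m².
Flux falls as S = L/(4πd²), so d = √(L/(4πS)) = √(1.77×10²⁶/(4π·156.2)).

d ≈ 3.00×10¹¹ m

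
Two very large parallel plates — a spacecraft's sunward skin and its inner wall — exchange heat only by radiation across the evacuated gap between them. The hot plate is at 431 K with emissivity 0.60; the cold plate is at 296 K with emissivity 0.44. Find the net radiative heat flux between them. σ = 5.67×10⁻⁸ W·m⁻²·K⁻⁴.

For two infinite grey parallel plates, q = σ(T₁⁴ − T₂⁴)/(1/ε₁ + 1/ε₂ − 1).
T₁⁴ − T₂⁴ = 3.451×10¹⁰ − 7.677×10⁹ = 2.683×10¹⁰ K⁴.
1/ε₁ + 1/ε₂ − 1 = 1.667 + 2.273 − 1 = 2.939.
q = 5.67×10⁻⁸ × 2.683×10¹⁰ / 2.939.

q ≈ 518 W/m²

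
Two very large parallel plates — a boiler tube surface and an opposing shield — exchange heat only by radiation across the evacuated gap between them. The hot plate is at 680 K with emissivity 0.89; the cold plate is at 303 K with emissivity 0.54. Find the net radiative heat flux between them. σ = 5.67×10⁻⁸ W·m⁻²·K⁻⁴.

q ≈ 5900 W/m²

For two infinite grey parallel plates, q = σ(T₁⁴ − T₂⁴)/(1/ε₁ + 1/ε₂ − 1).
T₁⁴ − T₂⁴ = 2.138×10¹¹ − 8.429×10⁹ = 2.054×10¹¹ K⁴.
1/ε₁ + 1/ε₂ − 1 = 1.124 + 1.852 − 1 = 1.975.
q = 5.67×10⁻⁸ × 2.054×10¹¹ / 1.975.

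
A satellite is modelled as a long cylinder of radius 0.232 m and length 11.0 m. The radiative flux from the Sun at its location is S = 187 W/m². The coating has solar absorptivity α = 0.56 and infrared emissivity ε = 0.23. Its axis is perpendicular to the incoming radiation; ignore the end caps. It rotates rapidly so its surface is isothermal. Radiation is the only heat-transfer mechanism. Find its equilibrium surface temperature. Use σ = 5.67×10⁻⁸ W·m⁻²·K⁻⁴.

At equilibrium, absorbed power = emitted power.
Absorbing cross-section = 2rL = 5.104 m²; emitting surface = 2πrL = 16.03 m² (ratio π).
αS·A_cross = εσ·A_surf·T⁴  ⇒  T⁴ = αS/(ε·πσ).
T⁴ = 0.560·187/(0.23·π·5.67×10⁻⁸) = 2.556×10⁹ K⁴.
T = (2.556×10⁹)^(1/4).

T ≈ 225 K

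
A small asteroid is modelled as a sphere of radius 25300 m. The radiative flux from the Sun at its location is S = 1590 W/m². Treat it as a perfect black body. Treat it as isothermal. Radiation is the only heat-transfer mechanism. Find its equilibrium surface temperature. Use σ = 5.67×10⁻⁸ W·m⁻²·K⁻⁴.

At equilibrium, absorbed power = emitted power.
Absorbing cross-section = πr² = 2.011×10⁹ m²; emitting surface = 4πr² = 8.044×10⁹ m² (ratio 4).
S·A_cross = εσ·A_surf·T⁴  ⇒  T⁴ = S/(4σ).
T⁴ = 1.00·1590/(4·5.67×10⁻⁸) = 7.011×10⁹ K⁴.
T = (7.011×10⁹)^(1/4).

T ≈ 289 K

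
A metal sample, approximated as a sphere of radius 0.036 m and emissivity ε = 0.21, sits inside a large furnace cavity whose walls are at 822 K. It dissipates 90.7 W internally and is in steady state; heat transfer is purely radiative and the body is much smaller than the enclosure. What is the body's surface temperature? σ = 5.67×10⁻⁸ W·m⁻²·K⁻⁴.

For a small grey body in a large enclosure, net radiated power = εσA(T⁴ − T_w⁴).
Steady state: P = εσA(T⁴ − T_w⁴) with A = 4πr² = 0.01629 m².
T⁴ = P/(εσA) + T_w⁴ = 90.7/(0.21·5.67×10⁻⁸·0.01629) + (822)⁴
    = 4.677×10¹¹ + 4.565×10¹¹ = 9.243×10¹¹ K⁴.

T ≈ 981 K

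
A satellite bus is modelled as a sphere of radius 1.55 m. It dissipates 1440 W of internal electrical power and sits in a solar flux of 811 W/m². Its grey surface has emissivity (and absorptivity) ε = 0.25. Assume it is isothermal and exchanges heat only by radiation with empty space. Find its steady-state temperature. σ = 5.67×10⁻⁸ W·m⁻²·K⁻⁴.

At steady state, absorbed solar power + internal power = radiated power.
Absorbed: α·S·A_cross = 0.25·811·7.548 = 1530 W (cross-section πr²).
Total input = 1530 + 1440 = 2970 W.
Radiated: εσ·A_surf·T⁴ with A_surf = 4πr² = 30.19 m².
T⁴ = 2970/(0.25·5.67×10⁻⁸·30.19) = 6.941×10⁹ K⁴.

T ≈ 289 K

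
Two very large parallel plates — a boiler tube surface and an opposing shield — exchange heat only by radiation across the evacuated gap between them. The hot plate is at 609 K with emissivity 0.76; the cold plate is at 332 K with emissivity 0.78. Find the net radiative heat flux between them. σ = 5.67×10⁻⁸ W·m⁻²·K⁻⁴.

For two infinite grey parallel plates, q = σ(T₁⁴ − T₂⁴)/(1/ε₁ + 1/ε₂ − 1).
T₁⁴ − T₂⁴ = 1.376×10¹¹ − 1.215×10¹⁰ = 1.254×10¹¹ K⁴.
1/ε₁ + 1/ε₂ − 1 = 1.316 + 1.282 − 1 = 1.598.
q = 5.67×10⁻⁸ × 1.254×10¹¹ / 1.598.

q ≈ 4450 W/m²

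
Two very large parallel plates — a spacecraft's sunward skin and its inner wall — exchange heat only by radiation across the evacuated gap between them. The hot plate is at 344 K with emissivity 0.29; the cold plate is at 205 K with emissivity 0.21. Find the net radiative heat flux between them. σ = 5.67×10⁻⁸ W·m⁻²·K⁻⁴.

q ≈ 96.2 W/m²

For two infinite grey parallel plates, q = σ(T₁⁴ − T₂⁴)/(1/ε₁ + 1/ε₂ − 1).
T₁⁴ − T₂⁴ = 1.400×10¹⁰ − 1.766×10⁹ = 1.224×10¹⁰ K⁴.
1/ε₁ + 1/ε₂ − 1 = 3.448 + 4.762 − 1 = 7.210.
q = 5.67×10⁻⁸ × 1.224×10¹⁰ / 7.210.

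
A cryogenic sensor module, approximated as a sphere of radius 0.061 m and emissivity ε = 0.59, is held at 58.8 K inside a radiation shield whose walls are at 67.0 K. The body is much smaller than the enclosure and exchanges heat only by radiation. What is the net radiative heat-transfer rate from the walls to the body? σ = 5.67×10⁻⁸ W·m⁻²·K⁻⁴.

For a small grey body in a large enclosure: P_net = εσA(T_body⁴ − T_wall⁴).
A = 4πr² = 0.04676 m²; T_body⁴ − T_wall⁴ = 1.195×10⁷ − 2.015×10⁷ = -8.197×10⁶ K⁴.
|P_net| = 0.59·5.67×10⁻⁸·0.04676·8.197×10⁶.

P_net ≈ 0.0128 W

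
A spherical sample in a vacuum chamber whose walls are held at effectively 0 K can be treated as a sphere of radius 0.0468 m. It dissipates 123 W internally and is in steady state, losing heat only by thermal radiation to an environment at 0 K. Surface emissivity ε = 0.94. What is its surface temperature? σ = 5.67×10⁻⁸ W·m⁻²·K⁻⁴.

T ≈ 538 K

Steady state: internal power = radiated power, P = εσA T⁴.
Radiating area A = 4πr² = 0.02752 m².
T⁴ = P/(εσA) = 123/(0.94·5.67×10⁻⁸·0.02752) = 8.385×10¹⁰ K⁴.
T = (8.385×10¹⁰)^(1/4).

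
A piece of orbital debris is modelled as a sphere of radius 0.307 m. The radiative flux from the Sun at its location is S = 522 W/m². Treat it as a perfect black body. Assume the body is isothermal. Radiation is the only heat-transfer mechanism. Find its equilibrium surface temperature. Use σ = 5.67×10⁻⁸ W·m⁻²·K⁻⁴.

T ≈ 219 K

At equilibrium, absorbed power = emitted power.
Absorbing cross-section = πr² = 0.2961 m²; emitting surface = 4πr² = 1.184 m² (ratio 4).
S·A_cross = εσ·A_surf·T⁴  ⇒  T⁴ = S/(4σ).
T⁴ = 1.00·522/(4·5.67×10⁻⁸) = 2.302×10⁹ K⁴.
T = (2.302×10⁹)^(1/4).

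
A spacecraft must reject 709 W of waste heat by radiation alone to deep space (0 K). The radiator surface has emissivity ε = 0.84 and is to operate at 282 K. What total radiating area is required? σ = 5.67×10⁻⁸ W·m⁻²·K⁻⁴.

A ≈ 2.35 m²

P = εσA T⁴ ⇒ A = P/(εσT⁴).
T⁴ = 6.324×10⁹ K⁴.
A = 709/(0.84 × 5.67×10⁻⁸ × 6.324×10⁹).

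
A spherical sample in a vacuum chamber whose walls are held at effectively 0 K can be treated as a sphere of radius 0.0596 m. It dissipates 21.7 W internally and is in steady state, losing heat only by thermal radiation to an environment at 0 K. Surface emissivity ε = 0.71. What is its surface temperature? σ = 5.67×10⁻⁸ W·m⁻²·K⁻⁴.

Steady state: internal power = radiated power, P = εσA T⁴.
Radiating area A = 4πr² = 0.04464 m².
T⁴ = P/(εσA) = 21.7/(0.71·5.67×10⁻⁸·0.04464) = 1.208×10¹⁰ K⁴.
T = (1.208×10¹⁰)^(1/4).

T ≈ 331 K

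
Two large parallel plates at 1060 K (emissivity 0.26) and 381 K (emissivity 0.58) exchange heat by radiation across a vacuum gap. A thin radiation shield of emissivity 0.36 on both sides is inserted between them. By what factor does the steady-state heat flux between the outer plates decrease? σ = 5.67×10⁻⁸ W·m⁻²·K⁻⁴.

Without shield: q₀ = σΔ(T⁴)/(1/ε₁+1/ε₂−1) with denominator 4.570.
With shield the two gaps are in series; the resistances add: (1/ε₁+1/ε_s−1)+(1/ε_s+1/ε₂−1) = 5.624+3.502 = 9.126.
Heat-flux ratio q₀/q = 9.126/4.570.

factor ≈ 2.00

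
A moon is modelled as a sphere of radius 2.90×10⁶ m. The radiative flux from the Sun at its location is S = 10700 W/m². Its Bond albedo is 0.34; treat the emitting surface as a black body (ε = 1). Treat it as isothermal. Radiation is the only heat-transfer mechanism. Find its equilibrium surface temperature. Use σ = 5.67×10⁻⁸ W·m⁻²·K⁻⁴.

At equilibrium, absorbed power = emitted power.
Absorbing cross-section = πr² = 2.642×10¹³ m²; emitting surface = 4πr² = 1.057×10¹⁴ m² (ratio 4).
(1−a)S·A_cross = εσ·A_surf·T⁴  ⇒  T⁴ = (1−a)S/(4σ).
T⁴ = 0.660·10700/(4·5.67×10⁻⁸) = 3.114×10¹⁰ K⁴.
T = (3.114×10¹⁰)^(1/4).

T ≈ 420 K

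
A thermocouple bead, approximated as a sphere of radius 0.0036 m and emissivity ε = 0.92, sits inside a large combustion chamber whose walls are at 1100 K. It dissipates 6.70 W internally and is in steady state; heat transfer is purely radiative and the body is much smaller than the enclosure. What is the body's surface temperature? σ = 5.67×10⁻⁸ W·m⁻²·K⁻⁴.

For a small grey body in a large enclosure, net radiated power = εσA(T⁴ − T_w⁴).
Steady state: P = εσA(T⁴ − T_w⁴) with A = 4πr² = 1.629×10⁻⁴ m².
T⁴ = P/(εσA) + T_w⁴ = 6.70/(0.92·5.67×10⁻⁸·1.629×10⁻⁴) + (1100)⁴
    = 7.887×10¹¹ + 1.464×10¹² = 2.253×10¹² K⁴.

T ≈ 1230 K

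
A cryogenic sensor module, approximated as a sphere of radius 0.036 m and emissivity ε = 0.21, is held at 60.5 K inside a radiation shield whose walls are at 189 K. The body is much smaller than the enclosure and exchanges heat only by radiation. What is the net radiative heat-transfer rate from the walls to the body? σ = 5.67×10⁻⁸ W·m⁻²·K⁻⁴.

For a small grey body in a large enclosure: P_net = εσA(T_body⁴ − T_wall⁴).
A = 4πr² = 0.01629 m²; T_body⁴ − T_wall⁴ = 1.340×10⁷ − 1.276×10⁹ = -1.263×10⁹ K⁴.
|P_net| = 0.21·5.67×10⁻⁸·0.01629·1.263×10⁹.

P_net ≈ 0.245 W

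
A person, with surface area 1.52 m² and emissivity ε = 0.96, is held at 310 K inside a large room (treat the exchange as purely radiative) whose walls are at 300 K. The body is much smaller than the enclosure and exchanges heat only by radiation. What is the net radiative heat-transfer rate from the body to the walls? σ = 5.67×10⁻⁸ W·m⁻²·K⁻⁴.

P_net ≈ 93.9 W

For a small grey body in a large enclosure: P_net = εσA(T_body⁴ − T_wall⁴).
A = 1.52 m²; T_body⁴ − T_wall⁴ = 9.235×10⁹ − 8.100×10⁹ = 1.135×10⁹ K⁴.
|P_net| = 0.96·5.67×10⁻⁸·1.520·1.135×10⁹.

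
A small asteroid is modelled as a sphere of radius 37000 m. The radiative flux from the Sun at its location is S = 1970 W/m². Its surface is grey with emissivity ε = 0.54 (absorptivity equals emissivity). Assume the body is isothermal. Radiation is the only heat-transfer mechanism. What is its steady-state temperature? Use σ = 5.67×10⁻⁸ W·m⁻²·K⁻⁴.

At equilibrium, absorbed power = emitted power.
Absorbing cross-section = πr² = 4.301×10⁹ m²; emitting surface = 4πr² = 1.720×10¹⁰ m² (ratio 4).
εS·A_cross = εσ·A_surf·T⁴  ⇒  T⁴ = S/(4σ)   (ε cancels).
T⁴ = 1970/(4·5.67×10⁻⁸) = 8.686×10⁹ K⁴.
T = (8.686×10⁹)^(1/4).

T ≈ 305 K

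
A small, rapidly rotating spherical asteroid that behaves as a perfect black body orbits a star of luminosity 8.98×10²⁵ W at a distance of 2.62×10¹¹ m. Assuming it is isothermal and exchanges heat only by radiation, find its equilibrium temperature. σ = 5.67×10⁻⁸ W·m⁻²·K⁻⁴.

First find the stellar flux at distance d: S = L/(4πd²) = 8.98×10²⁵/(4π·(2.62×10¹¹)²) = 104.1 W/m².
For an isothermal sphere, absorbed (1−a)S·πr² = emitted σ·4πr²·T⁴, so T⁴ = (1−a)S/(4σ).
T⁴ = 1.00·104.1/(4·5.67×10⁻⁸) = 4.590×10⁸ K⁴.

T ≈ 146 K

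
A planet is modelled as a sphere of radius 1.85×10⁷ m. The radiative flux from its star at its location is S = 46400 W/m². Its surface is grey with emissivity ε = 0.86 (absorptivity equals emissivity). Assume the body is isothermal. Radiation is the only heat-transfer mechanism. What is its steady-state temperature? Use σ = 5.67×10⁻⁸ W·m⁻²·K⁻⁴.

T ≈ 673 K

At equilibrium, absorbed power = emitted power.
Absorbing cross-section = πr² = 1.075×10¹⁵ m²; emitting surface = 4πr² = 4.301×10¹⁵ m² (ratio 4).
εS·A_cross = εσ·A_surf·T⁴  ⇒  T⁴ = S/(4σ)   (ε cancels).
T⁴ = 46400/(4·5.67×10⁻⁸) = 2.046×10¹¹ K⁴.
T = (2.046×10¹¹)^(1/4).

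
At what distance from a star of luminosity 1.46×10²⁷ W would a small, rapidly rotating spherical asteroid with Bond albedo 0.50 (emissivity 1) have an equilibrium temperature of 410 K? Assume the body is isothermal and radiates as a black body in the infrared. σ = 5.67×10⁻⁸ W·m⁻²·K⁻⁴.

d ≈ 9.52×10¹⁰ m

For an isothermal black-emitting sphere, (1−a)S·πr² = σ·4πr²·T⁴ ⇒ S = 4σT⁴/(1−a).
S = 4·5.67×10⁻⁸·(410)⁴/0.500 = 12820 W/m².
Flux falls as S = L/(4πd²), so d = √(L/(4πS)) = √(1.46×10²⁷/(4π·12820)).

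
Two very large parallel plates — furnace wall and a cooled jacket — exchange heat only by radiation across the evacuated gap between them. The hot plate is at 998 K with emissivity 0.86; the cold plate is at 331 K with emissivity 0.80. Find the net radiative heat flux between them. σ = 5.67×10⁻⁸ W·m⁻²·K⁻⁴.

q ≈ 39300 W/m²

For two infinite grey parallel plates, q = σ(T₁⁴ − T₂⁴)/(1/ε₁ + 1/ε₂ − 1).
T₁⁴ − T₂⁴ = 9.920×10¹¹ − 1.200×10¹⁰ = 9.800×10¹¹ K⁴.
1/ε₁ + 1/ε₂ − 1 = 1.163 + 1.250 − 1 = 1.413.
q = 5.67×10⁻⁸ × 9.800×10¹¹ / 1.413.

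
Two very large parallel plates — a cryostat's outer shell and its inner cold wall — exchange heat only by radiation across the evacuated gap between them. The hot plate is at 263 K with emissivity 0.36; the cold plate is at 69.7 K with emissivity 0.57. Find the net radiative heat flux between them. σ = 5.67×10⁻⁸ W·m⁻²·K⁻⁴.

q ≈ 76.4 W/m²

For two infinite grey parallel plates, q = σ(T₁⁴ − T₂⁴)/(1/ε₁ + 1/ε₂ − 1).
T₁⁴ − T₂⁴ = 4.784×10⁹ − 2.360×10⁷ = 4.761×10⁹ K⁴.
1/ε₁ + 1/ε₂ − 1 = 2.778 + 1.754 − 1 = 3.532.
q = 5.67×10⁻⁸ × 4.761×10⁹ / 3.532.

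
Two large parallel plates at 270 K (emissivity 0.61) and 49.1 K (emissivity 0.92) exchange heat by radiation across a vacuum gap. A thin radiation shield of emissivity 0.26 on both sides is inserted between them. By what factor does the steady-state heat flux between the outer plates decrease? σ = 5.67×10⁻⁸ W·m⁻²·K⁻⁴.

Without shield: q₀ = σΔ(T⁴)/(1/ε₁+1/ε₂−1) with denominator 1.726.
With shield the two gaps are in series; the resistances add: (1/ε₁+1/ε_s−1)+(1/ε_s+1/ε₂−1) = 4.485+3.933 = 8.419.
Heat-flux ratio q₀/q = 8.419/1.726.

factor ≈ 4.88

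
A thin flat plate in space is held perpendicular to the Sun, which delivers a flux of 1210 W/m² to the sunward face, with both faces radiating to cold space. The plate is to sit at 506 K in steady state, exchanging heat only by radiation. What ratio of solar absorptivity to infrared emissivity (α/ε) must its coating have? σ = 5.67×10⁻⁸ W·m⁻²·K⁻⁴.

α/ε ≈ 6.14

Balance: αS·A = εσ·2A·T⁴ ⇒ α/ε = 2σT⁴/S.
α/ε = 2·5.67×10⁻⁸·(506)⁴/1210 = 2·5.67×10⁻⁸·6.555×10¹⁰/1210.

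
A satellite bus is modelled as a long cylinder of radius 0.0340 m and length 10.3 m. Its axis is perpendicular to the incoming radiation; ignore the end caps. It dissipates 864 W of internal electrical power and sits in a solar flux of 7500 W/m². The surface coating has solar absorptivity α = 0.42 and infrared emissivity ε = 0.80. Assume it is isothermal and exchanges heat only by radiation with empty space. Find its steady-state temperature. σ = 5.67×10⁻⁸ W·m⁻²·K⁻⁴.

At steady state, absorbed solar power + internal power = radiated power.
Absorbed: α·S·A_cross = 0.42·7500·0.7004 = 2206 W (cross-section 2rL).
Total input = 2206 + 864 = 3070 W.
Radiated: εσ·A_surf·T⁴ with A_surf = 2πrL = 2.200 m².
T⁴ = 3070/(0.80·5.67×10⁻⁸·2.200) = 3.076×10¹⁰ K⁴.

T ≈ 419 K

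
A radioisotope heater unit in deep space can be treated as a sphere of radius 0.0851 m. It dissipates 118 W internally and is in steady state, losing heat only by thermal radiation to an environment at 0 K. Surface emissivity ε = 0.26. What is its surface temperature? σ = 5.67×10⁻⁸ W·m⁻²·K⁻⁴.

Steady state: internal power = radiated power, P = εσA T⁴.
Radiating area A = 4πr² = 0.09101 m².
T⁴ = P/(εσA) = 118/(0.26·5.67×10⁻⁸·0.09101) = 8.795×10¹⁰ K⁴.
T = (8.795×10¹⁰)^(1/4).

T ≈ 545 K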